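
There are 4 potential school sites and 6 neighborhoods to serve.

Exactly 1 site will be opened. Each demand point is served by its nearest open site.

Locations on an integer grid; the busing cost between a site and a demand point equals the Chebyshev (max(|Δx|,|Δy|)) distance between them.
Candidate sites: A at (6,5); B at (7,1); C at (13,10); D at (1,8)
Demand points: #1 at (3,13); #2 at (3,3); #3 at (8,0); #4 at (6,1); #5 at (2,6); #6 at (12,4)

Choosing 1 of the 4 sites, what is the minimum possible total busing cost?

28

Open {B}.
  #1→B 12, #2→B 4, #3→B 1, #4→B 1, #5→B 5, #6→B 5  ⇒ total 28.
Compare {A}: total 30.
Compare {D}: total 38.
No size-1 selection does better; minimum is 28.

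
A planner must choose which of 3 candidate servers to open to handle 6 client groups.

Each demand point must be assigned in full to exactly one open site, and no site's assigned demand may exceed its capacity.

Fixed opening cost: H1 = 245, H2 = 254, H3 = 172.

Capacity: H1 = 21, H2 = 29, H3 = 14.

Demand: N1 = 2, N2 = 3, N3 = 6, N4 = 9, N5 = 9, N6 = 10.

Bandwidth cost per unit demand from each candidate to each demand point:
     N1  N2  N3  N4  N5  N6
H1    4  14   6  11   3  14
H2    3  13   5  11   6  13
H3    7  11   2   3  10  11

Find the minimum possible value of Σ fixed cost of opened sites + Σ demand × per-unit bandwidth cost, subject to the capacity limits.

Open {H2, H3}; cheapest assignment that respects the capacities:
  H2 (cap 29, load 27): N1, N3, N5, N6 — cost 2×3 + 6×5 + 9×6 + 10×13 = 220
  H3 (cap 14, load 12): N2, N4 — cost 3×11 + 9×3 = 60
  Shipping 280, fixed 426 → total 706.
  Any other capacity-feasible assignment to {H2, H3} ships for at least 280.
Compare {H1, H2}: its best feasible assignment gives total 830.
Compare {H1, H2, H3}: its best feasible assignment gives total 924.
Every other set of open sites that can feasibly serve all demand totals ≥ 830 even under its best assignment. Minimum: 706.

706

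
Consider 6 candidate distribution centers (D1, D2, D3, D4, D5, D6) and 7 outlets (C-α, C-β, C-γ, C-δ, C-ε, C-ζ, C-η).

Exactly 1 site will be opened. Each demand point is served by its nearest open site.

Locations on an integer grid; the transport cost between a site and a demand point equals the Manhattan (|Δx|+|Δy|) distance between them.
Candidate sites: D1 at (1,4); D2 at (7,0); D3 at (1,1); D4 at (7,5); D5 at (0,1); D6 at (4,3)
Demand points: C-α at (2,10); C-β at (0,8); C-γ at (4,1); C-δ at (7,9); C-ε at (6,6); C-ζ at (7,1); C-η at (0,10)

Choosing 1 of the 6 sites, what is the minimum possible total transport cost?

Open {D4}.
  C-α→D4 10, C-β→D4 10, C-γ→D4 7, C-δ→D4 4, C-ε→D4 2, C-ζ→D4 4, C-η→D4 12  ⇒ total 49.
Compare {D6}: total 50.
Compare {D1}: total 52.
No size-1 selection does better; minimum is 49.

49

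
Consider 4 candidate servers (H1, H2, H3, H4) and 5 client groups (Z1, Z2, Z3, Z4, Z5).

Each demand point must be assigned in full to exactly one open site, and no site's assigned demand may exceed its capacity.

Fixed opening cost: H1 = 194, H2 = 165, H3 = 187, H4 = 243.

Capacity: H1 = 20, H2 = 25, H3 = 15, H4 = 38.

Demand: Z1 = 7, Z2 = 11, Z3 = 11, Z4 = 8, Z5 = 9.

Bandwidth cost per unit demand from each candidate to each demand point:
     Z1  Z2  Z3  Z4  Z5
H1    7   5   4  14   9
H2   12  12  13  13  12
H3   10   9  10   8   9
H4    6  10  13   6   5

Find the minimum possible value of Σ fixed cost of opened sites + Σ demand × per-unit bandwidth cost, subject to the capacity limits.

726

Open {H1, H4}; cheapest assignment that respects the capacities:
  H1 (cap 20, load 11): Z3 — cost 11×4 = 44
  H4 (cap 38, load 35): Z1, Z2, Z4, Z5 — cost 7×6 + 11×10 + 8×6 + 9×5 = 245
  Shipping 289, fixed 437 → total 726.
  Any other capacity-feasible assignment to {H1, H4} ships for at least 289.
Compare {H3, H4}: its best feasible assignment gives total 785.
Compare {H2, H4}: its best feasible assignment gives total 796.
Every other set of open sites that can feasibly serve all demand totals ≥ 785 even under its best assignment. Minimum: 726.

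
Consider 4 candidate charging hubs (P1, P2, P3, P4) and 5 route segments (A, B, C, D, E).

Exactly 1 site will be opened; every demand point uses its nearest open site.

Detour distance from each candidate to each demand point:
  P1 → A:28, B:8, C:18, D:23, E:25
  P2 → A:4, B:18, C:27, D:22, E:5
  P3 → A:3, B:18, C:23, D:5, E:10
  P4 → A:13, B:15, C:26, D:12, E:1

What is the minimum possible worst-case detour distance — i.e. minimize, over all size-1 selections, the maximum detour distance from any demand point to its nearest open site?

23

Open {P3}.
  Farthest demand point is C at detour distance 23 (to P3); all others are ≤ 23.
With {P4} the worst case is 26.
With {P2} the worst case is 27.
No size-1 selection achieves below 23.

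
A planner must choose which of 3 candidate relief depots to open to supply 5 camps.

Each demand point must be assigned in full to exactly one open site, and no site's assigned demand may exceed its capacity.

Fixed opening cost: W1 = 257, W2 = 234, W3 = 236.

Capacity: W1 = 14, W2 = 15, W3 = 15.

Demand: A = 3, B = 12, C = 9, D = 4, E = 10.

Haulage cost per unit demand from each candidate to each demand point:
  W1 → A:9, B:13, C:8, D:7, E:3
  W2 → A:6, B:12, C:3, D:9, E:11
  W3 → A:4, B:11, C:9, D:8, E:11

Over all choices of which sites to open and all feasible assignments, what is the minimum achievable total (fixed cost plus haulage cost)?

Open {W1, W2, W3}; cheapest assignment that respects the capacities:
  W1 (cap 14, load 14): D, E — cost 4×7 + 10×3 = 58
  W2 (cap 15, load 9): C — cost 9×3 = 27
  W3 (cap 15, load 15): A, B — cost 3×4 + 12×11 = 144
  Shipping 229, fixed 727 → total 956.
  Any other capacity-feasible assignment to {W1, W2, W3} ships for at least 229.
Total demand is 38 and no other set of sites has combined capacity ≥ 38, so {W1, W2, W3} is the only feasible choice of open sites. Minimum: 956.

956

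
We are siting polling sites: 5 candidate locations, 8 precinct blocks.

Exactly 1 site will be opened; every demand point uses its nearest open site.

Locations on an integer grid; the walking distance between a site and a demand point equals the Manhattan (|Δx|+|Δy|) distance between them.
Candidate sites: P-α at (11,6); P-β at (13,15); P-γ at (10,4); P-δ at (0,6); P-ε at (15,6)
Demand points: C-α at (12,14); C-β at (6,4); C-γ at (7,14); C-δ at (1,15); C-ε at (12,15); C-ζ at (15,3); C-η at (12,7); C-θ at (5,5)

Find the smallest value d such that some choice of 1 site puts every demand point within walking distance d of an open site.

Open {P-β}.
  Farthest demand point is C-β at walking distance 18 (to P-β); all others are ≤ 18.
With {P-α} the worst case is 19.
With {P-γ} the worst case is 20.
No size-1 selection achieves below 18.

18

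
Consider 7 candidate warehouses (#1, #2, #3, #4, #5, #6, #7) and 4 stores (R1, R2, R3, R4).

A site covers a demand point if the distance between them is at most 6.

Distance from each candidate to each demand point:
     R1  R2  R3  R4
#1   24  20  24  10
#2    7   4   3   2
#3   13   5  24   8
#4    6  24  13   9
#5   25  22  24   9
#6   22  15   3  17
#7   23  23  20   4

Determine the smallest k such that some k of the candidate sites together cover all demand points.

Coverage sets (demand points within 6 of each site):
  #1: {}
  #2: {R2, R3, R4}
  #3: {R2}
  #4: {R1}
  #5: {}
  #6: {R3}
  #7: {R4}
No single site covers all 4 demand points.
But {#2, #4} covers everything, so the minimum is 2.

2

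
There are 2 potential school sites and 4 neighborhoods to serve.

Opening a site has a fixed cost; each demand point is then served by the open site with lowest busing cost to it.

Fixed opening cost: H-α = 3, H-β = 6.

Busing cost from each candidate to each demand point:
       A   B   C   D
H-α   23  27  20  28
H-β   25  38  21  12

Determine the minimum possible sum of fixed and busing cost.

Open {H-α, H-β}: assign each demand point to its cheapest open site.
  A→H-α 23, B→H-α 27, C→H-α 20, D→H-β 12
  busing cost 82, fixed 9 → total 91.
Compare {H-α}: busing cost 98 + fixed 3 = 101.
Compare {H-β}: busing cost 96 + fixed 6 = 102.

91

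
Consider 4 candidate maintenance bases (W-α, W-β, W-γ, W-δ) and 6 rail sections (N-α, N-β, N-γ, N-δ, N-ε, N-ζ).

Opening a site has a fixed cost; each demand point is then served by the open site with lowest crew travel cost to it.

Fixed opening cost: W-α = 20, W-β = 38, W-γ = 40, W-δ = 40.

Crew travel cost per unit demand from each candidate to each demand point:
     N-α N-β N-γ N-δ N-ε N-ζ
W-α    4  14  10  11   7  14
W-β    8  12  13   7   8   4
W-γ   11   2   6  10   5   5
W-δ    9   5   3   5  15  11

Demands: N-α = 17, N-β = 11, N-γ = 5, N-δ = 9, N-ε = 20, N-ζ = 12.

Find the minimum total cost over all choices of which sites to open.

Open {W-α, W-γ, W-δ}: assign each demand point to its cheapest open site.
  N-α→W-α 17×4=68, N-β→W-γ 11×2=22, N-γ→W-δ 5×3=15, N-δ→W-δ 9×5=45, N-ε→W-γ 20×5=100, N-ζ→W-γ 12×5=60
  crew travel cost 310, fixed 100 → total 410.
Compare {W-α, W-β, W-γ}: crew travel cost 331 + fixed 98 = 429.
Compare {W-α, W-γ}: crew travel cost 370 + fixed 60 = 430.
Compare {W-α, W-β, W-γ, W-δ}: crew travel cost 298 + fixed 138 = 436.
All other subsets cost ≥ 429. Minimum total cost: 410.

410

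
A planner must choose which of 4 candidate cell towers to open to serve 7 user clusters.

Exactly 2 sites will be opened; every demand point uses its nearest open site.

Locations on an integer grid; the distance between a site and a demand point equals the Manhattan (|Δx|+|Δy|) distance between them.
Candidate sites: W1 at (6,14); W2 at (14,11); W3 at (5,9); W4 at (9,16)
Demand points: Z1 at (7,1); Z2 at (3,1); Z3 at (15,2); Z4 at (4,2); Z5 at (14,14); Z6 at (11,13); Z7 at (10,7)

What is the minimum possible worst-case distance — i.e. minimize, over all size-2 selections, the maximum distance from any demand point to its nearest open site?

10

Open {W2, W3}.
  Farthest demand point is Z1 at distance 10 (to W3); all others are ≤ 10.
With {W1, W2} the worst case is 16.
With {W1, W3} the worst case is 17.
No size-2 selection achieves below 10.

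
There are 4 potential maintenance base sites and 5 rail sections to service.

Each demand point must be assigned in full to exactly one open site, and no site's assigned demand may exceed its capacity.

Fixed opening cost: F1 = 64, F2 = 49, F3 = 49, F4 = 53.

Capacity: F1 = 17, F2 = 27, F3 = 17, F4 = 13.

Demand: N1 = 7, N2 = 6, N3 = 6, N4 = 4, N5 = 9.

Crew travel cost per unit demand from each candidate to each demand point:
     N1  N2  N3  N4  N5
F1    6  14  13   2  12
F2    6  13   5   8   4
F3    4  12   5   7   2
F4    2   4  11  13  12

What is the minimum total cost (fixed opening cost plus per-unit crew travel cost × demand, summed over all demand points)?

Open {F2, F4}; cheapest assignment that respects the capacities:
  F2 (cap 27, load 19): N3, N4, N5 — cost 6×5 + 4×8 + 9×4 = 98
  F4 (cap 13, load 13): N1, N2 — cost 7×2 + 6×4 = 38
  Shipping 136, fixed 102 → total 238.
  Any other capacity-feasible assignment to {F2, F4} ships for at least 136.
Compare {F1, F3, F4}: its best feasible assignment gives total 260.
Compare {F2, F3, F4}: its best feasible assignment gives total 265.
Every other set of open sites that can feasibly serve all demand totals ≥ 260 even under its best assignment. Minimum: 238.

238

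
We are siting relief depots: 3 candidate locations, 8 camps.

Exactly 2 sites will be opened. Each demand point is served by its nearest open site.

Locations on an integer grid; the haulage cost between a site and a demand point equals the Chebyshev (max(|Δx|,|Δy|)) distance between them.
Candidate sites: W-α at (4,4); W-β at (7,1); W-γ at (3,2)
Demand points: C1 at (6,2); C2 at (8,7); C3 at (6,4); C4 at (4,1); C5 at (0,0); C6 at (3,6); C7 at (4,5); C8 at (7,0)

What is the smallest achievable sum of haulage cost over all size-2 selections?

18

Open {W-α, W-β}.
  C1→W-β 1, C2→W-α 4, C3→W-α 2, C4→W-α 3, C5→W-α 4, C6→W-α 2, C7→W-α 1, C8→W-β 1  ⇒ total 18.
Compare {W-α, W-γ}: total 19.
Compare {W-β, W-γ}: total 21.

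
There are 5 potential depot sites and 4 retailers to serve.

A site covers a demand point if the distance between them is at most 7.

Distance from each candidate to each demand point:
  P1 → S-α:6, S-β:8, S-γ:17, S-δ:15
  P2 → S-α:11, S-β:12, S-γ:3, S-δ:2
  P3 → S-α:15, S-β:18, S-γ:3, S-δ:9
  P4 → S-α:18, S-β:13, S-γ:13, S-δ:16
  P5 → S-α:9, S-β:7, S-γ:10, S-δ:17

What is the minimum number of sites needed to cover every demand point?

Coverage sets (demand points within 7 of each site):
  P1: {S-α}
  P2: {S-γ, S-δ}
  P3: {S-γ}
  P4: {}
  P5: {S-β}
No 2 sites suffice: every size-2 union leaves at least one demand point uncovered.
But {P1, P2, P5} covers everything, so the minimum is 3.

3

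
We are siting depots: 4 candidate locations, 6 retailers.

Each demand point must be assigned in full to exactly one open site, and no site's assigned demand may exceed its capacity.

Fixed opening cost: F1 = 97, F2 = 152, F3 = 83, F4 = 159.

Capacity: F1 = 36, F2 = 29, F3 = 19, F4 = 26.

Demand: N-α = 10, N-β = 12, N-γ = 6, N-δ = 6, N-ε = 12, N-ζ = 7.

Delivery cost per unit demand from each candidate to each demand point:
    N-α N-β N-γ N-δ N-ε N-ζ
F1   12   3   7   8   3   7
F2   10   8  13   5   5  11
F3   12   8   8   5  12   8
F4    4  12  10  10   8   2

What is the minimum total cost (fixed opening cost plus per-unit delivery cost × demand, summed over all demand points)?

472

Open {F1, F4}; cheapest assignment that respects the capacities:
  F1 (cap 36, load 36): N-β, N-γ, N-δ, N-ε — cost 12×3 + 6×7 + 6×8 + 12×3 = 162
  F4 (cap 26, load 17): N-α, N-ζ — cost 10×4 + 7×2 = 54
  Shipping 216, fixed 256 → total 472.
  Any other capacity-feasible assignment to {F1, F4} ships for at least 216.
Compare {F1, F3}: its best feasible assignment gives total 506.
Compare {F1, F3, F4}: its best feasible assignment gives total 537.
Every other set of open sites that can feasibly serve all demand totals ≥ 506 even under its best assignment. Minimum: 472.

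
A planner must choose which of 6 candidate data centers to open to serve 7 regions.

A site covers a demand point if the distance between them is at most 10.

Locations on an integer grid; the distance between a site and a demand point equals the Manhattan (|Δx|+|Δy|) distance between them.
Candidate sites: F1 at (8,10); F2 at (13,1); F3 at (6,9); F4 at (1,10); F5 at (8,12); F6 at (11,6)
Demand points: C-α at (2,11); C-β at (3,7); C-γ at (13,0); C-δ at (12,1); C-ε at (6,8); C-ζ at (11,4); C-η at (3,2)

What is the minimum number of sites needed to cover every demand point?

Coverage sets (demand points within 10 of each site):
  F1: {C-α, C-β, C-ε, C-ζ}
  F2: {C-γ, C-δ, C-ζ}
  F3: {C-α, C-β, C-ε, C-ζ, C-η}
  F4: {C-α, C-β, C-ε, C-η}
  F5: {C-α, C-β, C-ε}
  F6: {C-β, C-γ, C-δ, C-ε, C-ζ}
No single site covers all 7 demand points.
But {F2, F3} covers everything, so the minimum is 2.

2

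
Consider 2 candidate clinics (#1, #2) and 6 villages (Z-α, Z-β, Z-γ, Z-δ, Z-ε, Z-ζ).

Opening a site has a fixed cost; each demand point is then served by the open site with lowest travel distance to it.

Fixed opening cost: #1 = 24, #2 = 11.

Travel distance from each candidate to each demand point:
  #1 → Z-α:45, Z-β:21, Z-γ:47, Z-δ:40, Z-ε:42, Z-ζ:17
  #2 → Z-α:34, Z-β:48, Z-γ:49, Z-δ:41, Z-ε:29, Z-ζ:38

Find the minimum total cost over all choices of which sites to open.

Open {#1, #2}: assign each demand point to its cheapest open site.
  Z-α→#2 34, Z-β→#1 21, Z-γ→#1 47, Z-δ→#1 40, Z-ε→#2 29, Z-ζ→#1 17
  travel distance 188, fixed 35 → total 223.
Compare {#1}: travel distance 212 + fixed 24 = 236.
Compare {#2}: travel distance 239 + fixed 11 = 250.

223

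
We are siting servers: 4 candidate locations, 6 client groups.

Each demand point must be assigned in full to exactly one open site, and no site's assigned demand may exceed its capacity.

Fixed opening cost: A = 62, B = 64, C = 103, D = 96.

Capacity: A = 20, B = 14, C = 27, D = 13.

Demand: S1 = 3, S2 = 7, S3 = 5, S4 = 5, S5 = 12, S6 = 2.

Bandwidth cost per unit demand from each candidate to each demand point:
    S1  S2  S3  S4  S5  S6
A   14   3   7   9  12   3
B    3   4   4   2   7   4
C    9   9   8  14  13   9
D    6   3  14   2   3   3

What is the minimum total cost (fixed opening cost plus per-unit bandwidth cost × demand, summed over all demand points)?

324

Open {A, B, D}; cheapest assignment that respects the capacities:
  A (cap 20, load 9): S2, S6 — cost 7×3 + 2×3 = 27
  B (cap 14, load 13): S1, S3, S4 — cost 3×3 + 5×4 + 5×2 = 39
  D (cap 13, load 12): S5 — cost 12×3 = 36
  Shipping 102, fixed 222 → total 324.
  Any other capacity-feasible assignment to {A, B, D} ships for at least 102.
Compare {A, B}: its best feasible assignment gives total 361.
Compare {B, C, D}: its best feasible assignment gives total 412.
Every other set of open sites that can feasibly serve all demand totals ≥ 361 even under its best assignment. Minimum: 324.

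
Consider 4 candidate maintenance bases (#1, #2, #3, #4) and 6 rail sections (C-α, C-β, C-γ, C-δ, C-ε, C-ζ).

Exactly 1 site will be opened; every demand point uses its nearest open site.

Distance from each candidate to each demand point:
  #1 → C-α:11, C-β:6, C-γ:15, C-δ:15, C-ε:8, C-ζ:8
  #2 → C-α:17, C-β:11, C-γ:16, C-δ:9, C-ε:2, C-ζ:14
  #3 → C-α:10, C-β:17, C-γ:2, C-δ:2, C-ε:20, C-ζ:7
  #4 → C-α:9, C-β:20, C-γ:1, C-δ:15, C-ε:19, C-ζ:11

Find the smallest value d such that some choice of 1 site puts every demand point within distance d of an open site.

15

Open {#1}.
  Farthest demand point is C-γ at distance 15 (to #1); all others are ≤ 15.
With {#2} the worst case is 17.
With {#3} the worst case is 20.
No size-1 selection achieves below 15.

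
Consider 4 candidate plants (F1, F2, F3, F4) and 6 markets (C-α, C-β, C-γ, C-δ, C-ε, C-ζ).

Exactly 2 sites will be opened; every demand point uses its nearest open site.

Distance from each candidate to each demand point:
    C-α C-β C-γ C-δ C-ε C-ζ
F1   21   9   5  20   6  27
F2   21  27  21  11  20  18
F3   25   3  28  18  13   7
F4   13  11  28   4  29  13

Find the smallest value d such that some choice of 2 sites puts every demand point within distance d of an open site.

Open {F1, F4}.
  Farthest demand point is C-α at distance 13 (to F4); all others are ≤ 13.
With {F1, F2} the worst case is 21.
With {F1, F3} the worst case is 21.
No size-2 selection achieves below 13.

13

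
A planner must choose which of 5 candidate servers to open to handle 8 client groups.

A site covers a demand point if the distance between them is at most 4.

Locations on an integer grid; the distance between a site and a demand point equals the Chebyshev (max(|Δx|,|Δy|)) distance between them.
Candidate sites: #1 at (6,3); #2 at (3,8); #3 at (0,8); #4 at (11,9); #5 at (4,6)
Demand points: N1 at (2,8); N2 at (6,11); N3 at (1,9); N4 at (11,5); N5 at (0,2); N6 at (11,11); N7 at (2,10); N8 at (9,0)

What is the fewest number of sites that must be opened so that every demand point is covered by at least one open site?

4

Coverage sets (demand points within 4 of each site):
  #1: {N8}
  #2: {N1, N2, N3, N7}
  #3: {N1, N3, N7}
  #4: {N4, N6}
  #5: {N1, N3, N5, N7}
No 3 sites suffice: every size-3 union leaves at least one demand point uncovered.
But {#1, #2, #4, #5} covers everything, so the minimum is 4.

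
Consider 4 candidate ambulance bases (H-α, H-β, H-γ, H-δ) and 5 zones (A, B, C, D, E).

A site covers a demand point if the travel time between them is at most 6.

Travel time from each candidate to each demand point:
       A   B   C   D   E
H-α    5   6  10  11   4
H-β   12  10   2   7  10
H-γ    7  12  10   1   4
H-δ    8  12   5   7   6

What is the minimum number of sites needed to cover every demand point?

Coverage sets (demand points within 6 of each site):
  H-α: {A, B, E}
  H-β: {C}
  H-γ: {D, E}
  H-δ: {C, E}
No 2 sites suffice: every size-2 union leaves at least one demand point uncovered.
But {H-α, H-β, H-γ} covers everything, so the minimum is 3.

3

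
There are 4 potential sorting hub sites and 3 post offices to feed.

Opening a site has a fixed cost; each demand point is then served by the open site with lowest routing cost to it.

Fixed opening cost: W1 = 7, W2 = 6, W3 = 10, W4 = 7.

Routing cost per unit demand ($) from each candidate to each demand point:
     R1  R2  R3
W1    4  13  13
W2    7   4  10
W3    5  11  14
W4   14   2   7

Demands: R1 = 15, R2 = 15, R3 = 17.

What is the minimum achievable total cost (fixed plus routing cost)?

223

Open {W1, W4}: assign each demand point to its cheapest open site.
  R1→W1 15×4=60, R2→W4 15×2=30, R3→W4 17×7=119
  routing cost 209, fixed 14 → total 223.
Compare {W1, W2, W4}: routing cost 209 + fixed 20 = 229.
Compare {W1, W3, W4}: routing cost 209 + fixed 24 = 233.
Compare {W1, W2, W3, W4}: routing cost 209 + fixed 30 = 239.
All other subsets cost ≥ 229. Minimum total cost: 223.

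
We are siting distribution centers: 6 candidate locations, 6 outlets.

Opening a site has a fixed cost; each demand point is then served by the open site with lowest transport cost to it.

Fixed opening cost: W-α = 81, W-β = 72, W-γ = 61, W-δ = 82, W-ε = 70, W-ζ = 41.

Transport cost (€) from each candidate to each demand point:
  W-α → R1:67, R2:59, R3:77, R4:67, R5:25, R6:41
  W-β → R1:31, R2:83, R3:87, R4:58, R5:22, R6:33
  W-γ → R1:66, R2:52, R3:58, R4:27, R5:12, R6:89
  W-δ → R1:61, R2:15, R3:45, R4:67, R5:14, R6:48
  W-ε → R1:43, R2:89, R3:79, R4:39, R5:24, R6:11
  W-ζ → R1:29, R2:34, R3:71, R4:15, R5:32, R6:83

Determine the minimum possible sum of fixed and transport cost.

289

Open {W-δ, W-ζ}: assign each demand point to its cheapest open site.
  R1→W-ζ 29, R2→W-δ 15, R3→W-δ 45, R4→W-ζ 15, R5→W-δ 14, R6→W-δ 48
  transport cost 166, fixed 123 → total 289.
Compare {W-ε, W-ζ}: transport cost 184 + fixed 111 = 295.
Compare {W-ζ}: transport cost 264 + fixed 41 = 305.
Compare {W-β, W-ζ}: transport cost 204 + fixed 113 = 317.
All other subsets cost ≥ 295. Minimum total cost: 289.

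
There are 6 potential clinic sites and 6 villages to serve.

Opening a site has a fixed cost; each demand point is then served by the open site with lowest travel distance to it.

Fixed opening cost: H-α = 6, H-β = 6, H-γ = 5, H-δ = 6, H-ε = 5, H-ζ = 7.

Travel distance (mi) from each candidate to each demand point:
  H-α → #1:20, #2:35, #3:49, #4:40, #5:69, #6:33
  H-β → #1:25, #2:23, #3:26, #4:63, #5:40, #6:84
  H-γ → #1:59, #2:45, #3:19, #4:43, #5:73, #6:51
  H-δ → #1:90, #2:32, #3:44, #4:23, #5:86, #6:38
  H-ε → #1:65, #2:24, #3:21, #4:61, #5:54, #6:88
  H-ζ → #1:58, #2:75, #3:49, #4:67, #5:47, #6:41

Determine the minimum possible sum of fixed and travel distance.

181

Open {H-α, H-β, H-γ, H-δ}: assign each demand point to its cheapest open site.
  #1→H-α 20, #2→H-β 23, #3→H-γ 19, #4→H-δ 23, #5→H-β 40, #6→H-α 33
  travel distance 158, fixed 23 → total 181.
Compare {H-α, H-β, H-δ}: travel distance 165 + fixed 18 = 183.
Compare {H-α, H-β, H-δ, H-ε}: travel distance 160 + fixed 23 = 183.
Compare {H-β, H-γ, H-δ}: travel distance 168 + fixed 17 = 185.
All other subsets cost ≥ 183. Minimum total cost: 181.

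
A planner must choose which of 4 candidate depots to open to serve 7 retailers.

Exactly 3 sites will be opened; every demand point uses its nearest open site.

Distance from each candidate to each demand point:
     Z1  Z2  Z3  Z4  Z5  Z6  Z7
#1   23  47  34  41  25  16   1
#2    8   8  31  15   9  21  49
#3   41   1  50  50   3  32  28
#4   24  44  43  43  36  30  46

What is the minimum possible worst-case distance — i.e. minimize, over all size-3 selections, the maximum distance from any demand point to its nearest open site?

31

Open {#1, #2, #3}.
  Farthest demand point is Z3 at distance 31 (to #2); all others are ≤ 31.
With {#1, #2, #4} the worst case is 31.
With {#2, #3, #4} the worst case is 31.
No size-3 selection achieves below 31.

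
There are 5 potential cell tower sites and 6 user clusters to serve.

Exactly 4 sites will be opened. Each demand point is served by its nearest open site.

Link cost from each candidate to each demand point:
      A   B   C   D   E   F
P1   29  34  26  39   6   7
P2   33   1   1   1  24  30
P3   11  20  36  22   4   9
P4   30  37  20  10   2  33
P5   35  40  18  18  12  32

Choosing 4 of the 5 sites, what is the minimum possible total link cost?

23

Open {P1, P2, P3, P4}.
  A→P3 11, B→P2 1, C→P2 1, D→P2 1, E→P4 2, F→P1 7  ⇒ total 23.
Compare {P1, P2, P3, P5}: total 25.
Compare {P2, P3, P4, P5}: total 25.
No size-4 selection does better; minimum is 23.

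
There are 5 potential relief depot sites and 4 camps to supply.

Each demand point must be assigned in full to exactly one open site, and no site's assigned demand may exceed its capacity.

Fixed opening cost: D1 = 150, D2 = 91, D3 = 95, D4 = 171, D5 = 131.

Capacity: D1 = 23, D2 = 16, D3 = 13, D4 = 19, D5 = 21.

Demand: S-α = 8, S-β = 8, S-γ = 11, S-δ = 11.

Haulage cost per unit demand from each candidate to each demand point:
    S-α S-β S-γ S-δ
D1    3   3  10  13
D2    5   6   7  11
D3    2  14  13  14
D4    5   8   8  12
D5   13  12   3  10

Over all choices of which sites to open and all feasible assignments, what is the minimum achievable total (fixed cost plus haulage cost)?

574

Open {D1, D2, D5}; cheapest assignment that respects the capacities:
  D1 (cap 23, load 16): S-α, S-β — cost 8×3 + 8×3 = 48
  D2 (cap 16, load 11): S-δ — cost 11×11 = 121
  D5 (cap 21, load 11): S-γ — cost 11×3 = 33
  Shipping 202, fixed 372 → total 574.
  Any other capacity-feasible assignment to {D1, D2, D5} ships for at least 202.
Compare {D1, D5}: its best feasible assignment gives total 577.
Compare {D1, D2}: its best feasible assignment gives total 582.
Every other set of open sites that can feasibly serve all demand totals ≥ 577 even under its best assignment. Minimum: 574.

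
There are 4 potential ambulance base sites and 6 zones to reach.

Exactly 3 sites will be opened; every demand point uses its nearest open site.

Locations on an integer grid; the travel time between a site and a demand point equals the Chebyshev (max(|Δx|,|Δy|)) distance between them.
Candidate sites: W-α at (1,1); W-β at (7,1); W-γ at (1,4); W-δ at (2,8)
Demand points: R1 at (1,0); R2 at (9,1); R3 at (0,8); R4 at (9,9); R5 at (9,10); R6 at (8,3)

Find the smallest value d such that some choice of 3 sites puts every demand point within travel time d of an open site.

Open {W-α, W-β, W-δ}.
  Farthest demand point is R4 at travel time 7 (to W-δ); all others are ≤ 7.
With {W-α, W-γ, W-δ} the worst case is 7.
With {W-β, W-γ, W-δ} the worst case is 7.
No size-3 selection achieves below 7.

7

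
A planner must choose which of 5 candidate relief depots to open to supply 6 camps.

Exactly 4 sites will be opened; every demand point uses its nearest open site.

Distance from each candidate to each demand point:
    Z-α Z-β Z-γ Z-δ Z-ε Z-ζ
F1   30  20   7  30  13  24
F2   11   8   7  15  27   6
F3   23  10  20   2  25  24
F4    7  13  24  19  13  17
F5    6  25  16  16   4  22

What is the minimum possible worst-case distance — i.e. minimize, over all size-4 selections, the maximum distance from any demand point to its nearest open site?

Open {F1, F2, F3, F5}.
  Farthest demand point is Z-β at distance 8 (to F2); all others are ≤ 8.
With {F2, F3, F4, F5} the worst case is 8.
With {F1, F2, F3, F4} the worst case is 13.
No size-4 selection achieves below 8.

8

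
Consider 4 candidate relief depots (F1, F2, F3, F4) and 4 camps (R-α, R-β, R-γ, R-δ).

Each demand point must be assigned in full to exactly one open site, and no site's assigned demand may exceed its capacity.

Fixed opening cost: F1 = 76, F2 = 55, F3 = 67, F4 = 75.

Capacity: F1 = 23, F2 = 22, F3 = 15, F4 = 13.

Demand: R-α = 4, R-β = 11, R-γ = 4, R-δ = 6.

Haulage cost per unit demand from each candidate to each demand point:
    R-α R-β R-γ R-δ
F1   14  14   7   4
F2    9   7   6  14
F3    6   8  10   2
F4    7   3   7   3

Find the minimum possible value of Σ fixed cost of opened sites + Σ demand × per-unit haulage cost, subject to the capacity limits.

Open {F3, F4}; cheapest assignment that respects the capacities:
  F3 (cap 15, load 14): R-α, R-γ, R-δ — cost 4×6 + 4×10 + 6×2 = 76
  F4 (cap 13, load 11): R-β — cost 11×3 = 33
  Shipping 109, fixed 142 → total 251.
  Any other capacity-feasible assignment to {F3, F4} ships for at least 109.
Compare {F2, F3}: its best feasible assignment gives total 259.
Compare {F2, F4}: its best feasible assignment gives total 277.
Every other set of open sites that can feasibly serve all demand totals ≥ 259 even under its best assignment. Minimum: 251.

251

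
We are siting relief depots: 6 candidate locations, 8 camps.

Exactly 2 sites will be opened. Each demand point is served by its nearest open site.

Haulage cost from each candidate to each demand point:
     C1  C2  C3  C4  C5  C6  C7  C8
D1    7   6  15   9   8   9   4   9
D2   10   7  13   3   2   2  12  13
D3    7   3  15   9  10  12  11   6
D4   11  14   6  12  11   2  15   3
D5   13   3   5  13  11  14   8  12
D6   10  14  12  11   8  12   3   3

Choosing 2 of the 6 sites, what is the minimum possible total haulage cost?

Open {D2, D6}.
  C1→D2 10, C2→D2 7, C3→D6 12, C4→D2 3, C5→D2 2, C6→D2 2, C7→D6 3, C8→D6 3  ⇒ total 42.
Compare {D1, D4}: total 45.
Compare {D2, D4}: total 45.
No size-2 selection does better; minimum is 42.

42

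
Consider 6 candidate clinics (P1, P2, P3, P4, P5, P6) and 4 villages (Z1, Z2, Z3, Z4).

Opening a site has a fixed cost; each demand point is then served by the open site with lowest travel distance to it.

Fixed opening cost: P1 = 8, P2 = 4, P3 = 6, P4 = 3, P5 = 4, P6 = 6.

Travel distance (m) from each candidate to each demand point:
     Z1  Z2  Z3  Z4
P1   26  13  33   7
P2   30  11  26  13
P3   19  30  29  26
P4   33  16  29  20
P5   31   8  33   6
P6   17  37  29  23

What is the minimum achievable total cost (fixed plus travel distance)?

70

Open {P5, P6}: assign each demand point to its cheapest open site.
  Z1→P6 17, Z2→P5 8, Z3→P6 29, Z4→P5 6
  travel distance 60, fixed 10 → total 70.
Compare {P2, P5, P6}: travel distance 57 + fixed 14 = 71.
Compare {P3, P5}: travel distance 62 + fixed 10 = 72.
Compare {P2, P3, P5}: travel distance 59 + fixed 14 = 73.
All other subsets cost ≥ 71. Minimum total cost: 70.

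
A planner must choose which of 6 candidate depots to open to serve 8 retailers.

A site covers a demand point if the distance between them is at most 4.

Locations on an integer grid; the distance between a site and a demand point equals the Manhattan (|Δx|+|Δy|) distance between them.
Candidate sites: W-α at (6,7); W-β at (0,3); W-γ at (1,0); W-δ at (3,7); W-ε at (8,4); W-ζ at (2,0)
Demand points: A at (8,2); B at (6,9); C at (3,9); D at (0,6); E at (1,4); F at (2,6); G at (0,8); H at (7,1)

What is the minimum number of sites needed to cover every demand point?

Coverage sets (demand points within 4 of each site):
  W-α: {B}
  W-β: {D, E}
  W-γ: {E}
  W-δ: {C, D, F, G}
  W-ε: {A, H}
  W-ζ: {}
No 3 sites suffice: every size-3 union leaves at least one demand point uncovered.
But {W-α, W-β, W-δ, W-ε} covers everything, so the minimum is 4.

4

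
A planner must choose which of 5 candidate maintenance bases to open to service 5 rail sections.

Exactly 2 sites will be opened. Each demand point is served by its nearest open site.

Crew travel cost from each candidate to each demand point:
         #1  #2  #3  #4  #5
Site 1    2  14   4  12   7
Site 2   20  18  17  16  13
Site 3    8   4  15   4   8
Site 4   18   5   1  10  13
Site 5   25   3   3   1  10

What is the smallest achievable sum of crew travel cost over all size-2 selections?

Open {Site 1, Site 5}.
  #1→Site 1 2, #2→Site 5 3, #3→Site 5 3, #4→Site 5 1, #5→Site 1 7  ⇒ total 16.
Compare {Site 1, Site 3}: total 21.
Compare {Site 3, Site 5}: total 23.
No size-2 selection does better; minimum is 16.

16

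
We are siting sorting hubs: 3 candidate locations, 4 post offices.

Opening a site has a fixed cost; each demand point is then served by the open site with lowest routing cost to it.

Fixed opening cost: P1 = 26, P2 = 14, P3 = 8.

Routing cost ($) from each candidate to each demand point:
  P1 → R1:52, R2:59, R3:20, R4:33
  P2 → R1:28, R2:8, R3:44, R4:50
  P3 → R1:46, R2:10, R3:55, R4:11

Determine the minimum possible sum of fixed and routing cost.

113

Open {P2, P3}: assign each demand point to its cheapest open site.
  R1→P2 28, R2→P2 8, R3→P2 44, R4→P3 11
  routing cost 91, fixed 22 → total 113.
Compare {P1, P2, P3}: routing cost 67 + fixed 48 = 115.
Compare {P1, P3}: routing cost 87 + fixed 34 = 121.
Compare {P1, P2}: routing cost 89 + fixed 40 = 129.
All other subsets cost ≥ 115. Minimum total cost: 113.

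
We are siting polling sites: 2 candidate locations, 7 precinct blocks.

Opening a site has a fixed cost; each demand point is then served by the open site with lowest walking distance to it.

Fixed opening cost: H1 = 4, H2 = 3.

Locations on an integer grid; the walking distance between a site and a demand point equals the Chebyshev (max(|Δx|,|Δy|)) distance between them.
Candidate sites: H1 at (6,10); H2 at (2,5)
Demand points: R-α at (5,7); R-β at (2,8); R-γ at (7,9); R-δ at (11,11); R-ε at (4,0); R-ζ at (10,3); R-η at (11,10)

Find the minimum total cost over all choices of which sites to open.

36

Open {H1, H2}: assign each demand point to its cheapest open site.
  R-α→H1 3, R-β→H2 3, R-γ→H1 1, R-δ→H1 5, R-ε→H2 5, R-ζ→H1 7, R-η→H1 5
  walking distance 29, fixed 7 → total 36.
Compare {H1}: walking distance 35 + fixed 4 = 39.
Compare {H2}: walking distance 42 + fixed 3 = 45.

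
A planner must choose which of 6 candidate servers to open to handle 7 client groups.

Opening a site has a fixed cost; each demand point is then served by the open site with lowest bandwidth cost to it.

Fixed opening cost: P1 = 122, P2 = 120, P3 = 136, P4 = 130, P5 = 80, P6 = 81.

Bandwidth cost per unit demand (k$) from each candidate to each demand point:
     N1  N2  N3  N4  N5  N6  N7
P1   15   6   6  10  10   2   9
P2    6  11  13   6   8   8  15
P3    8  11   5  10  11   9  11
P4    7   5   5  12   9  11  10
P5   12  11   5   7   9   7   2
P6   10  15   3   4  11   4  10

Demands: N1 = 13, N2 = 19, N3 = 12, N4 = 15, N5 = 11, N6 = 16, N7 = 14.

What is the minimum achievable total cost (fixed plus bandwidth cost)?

764

Open {P4, P5, P6}: assign each demand point to its cheapest open site.
  N1→P4 13×7=91, N2→P4 19×5=95, N3→P6 12×3=36, N4→P6 15×4=60, N5→P4 11×9=99, N6→P6 16×4=64, N7→P5 14×2=28
  bandwidth cost 473, fixed 291 → total 764.
Compare {P1, P5, P6}: bandwidth cost 499 + fixed 283 = 782.
Compare {P5, P6}: bandwidth cost 626 + fixed 161 = 787.
Compare {P1, P5}: bandwidth cost 594 + fixed 202 = 796.
All other subsets cost ≥ 782. Minimum total cost: 764.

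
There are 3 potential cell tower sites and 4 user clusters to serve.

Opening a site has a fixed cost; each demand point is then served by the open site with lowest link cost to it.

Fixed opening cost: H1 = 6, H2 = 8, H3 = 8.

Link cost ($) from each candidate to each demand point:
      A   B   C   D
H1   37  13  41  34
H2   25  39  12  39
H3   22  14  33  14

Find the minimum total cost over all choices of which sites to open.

Open {H2, H3}: assign each demand point to its cheapest open site.
  A→H3 22, B→H3 14, C→H2 12, D→H3 14
  link cost 62, fixed 16 → total 78.
Compare {H1, H2, H3}: link cost 61 + fixed 22 = 83.
Compare {H3}: link cost 83 + fixed 8 = 91.
Compare {H1, H3}: link cost 82 + fixed 14 = 96.
All other subsets cost ≥ 83. Minimum total cost: 78.

78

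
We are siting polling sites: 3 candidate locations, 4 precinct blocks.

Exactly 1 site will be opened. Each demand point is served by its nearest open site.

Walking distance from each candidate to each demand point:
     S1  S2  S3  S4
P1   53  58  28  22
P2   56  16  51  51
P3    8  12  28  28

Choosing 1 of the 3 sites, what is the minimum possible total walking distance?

76

Open {P3}.
  S1→P3 8, S2→P3 12, S3→P3 28, S4→P3 28  ⇒ total 76.
Compare {P1}: total 161.
Compare {P2}: total 174.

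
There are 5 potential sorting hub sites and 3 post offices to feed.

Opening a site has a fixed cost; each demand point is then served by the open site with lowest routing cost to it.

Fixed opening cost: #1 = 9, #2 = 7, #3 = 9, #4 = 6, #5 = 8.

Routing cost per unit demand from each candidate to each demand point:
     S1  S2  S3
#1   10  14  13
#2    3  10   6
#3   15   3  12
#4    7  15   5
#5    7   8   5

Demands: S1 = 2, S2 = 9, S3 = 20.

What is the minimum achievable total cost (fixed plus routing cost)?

Open {#2, #3, #4}: assign each demand point to its cheapest open site.
  S1→#2 2×3=6, S2→#3 9×3=27, S3→#4 20×5=100
  routing cost 133, fixed 22 → total 155.
Compare {#3, #4}: routing cost 141 + fixed 15 = 156.
Compare {#2, #3, #5}: routing cost 133 + fixed 24 = 157.
Compare {#3, #5}: routing cost 141 + fixed 17 = 158.
All other subsets cost ≥ 156. Minimum total cost: 155.

155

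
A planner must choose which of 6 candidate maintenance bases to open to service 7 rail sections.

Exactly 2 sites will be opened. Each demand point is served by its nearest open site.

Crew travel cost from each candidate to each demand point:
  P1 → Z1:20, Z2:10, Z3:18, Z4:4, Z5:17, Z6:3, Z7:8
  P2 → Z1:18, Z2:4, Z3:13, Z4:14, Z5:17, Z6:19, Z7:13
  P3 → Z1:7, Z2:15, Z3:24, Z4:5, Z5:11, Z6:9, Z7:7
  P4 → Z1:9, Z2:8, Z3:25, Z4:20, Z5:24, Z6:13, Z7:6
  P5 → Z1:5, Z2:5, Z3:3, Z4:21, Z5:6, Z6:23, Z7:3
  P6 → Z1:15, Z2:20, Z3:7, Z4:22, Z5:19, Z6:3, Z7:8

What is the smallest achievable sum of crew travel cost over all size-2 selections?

29

Open {P1, P5}.
  Z1→P5 5, Z2→P5 5, Z3→P5 3, Z4→P1 4, Z5→P5 6, Z6→P1 3, Z7→P5 3  ⇒ total 29.
Compare {P3, P5}: total 36.
Compare {P5, P6}: total 46.
No size-2 selection does better; minimum is 29.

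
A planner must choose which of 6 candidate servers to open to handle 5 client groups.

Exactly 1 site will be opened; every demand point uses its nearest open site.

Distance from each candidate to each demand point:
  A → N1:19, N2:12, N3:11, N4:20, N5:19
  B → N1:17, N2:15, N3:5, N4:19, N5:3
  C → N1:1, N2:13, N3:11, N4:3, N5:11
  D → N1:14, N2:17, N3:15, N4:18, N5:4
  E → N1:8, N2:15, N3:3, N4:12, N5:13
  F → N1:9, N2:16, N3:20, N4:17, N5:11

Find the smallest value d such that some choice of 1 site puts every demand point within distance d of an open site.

13

Open {C}.
  Farthest demand point is N2 at distance 13 (to C); all others are ≤ 13.
With {E} the worst case is 15.
With {D} the worst case is 18.
No size-1 selection achieves below 13.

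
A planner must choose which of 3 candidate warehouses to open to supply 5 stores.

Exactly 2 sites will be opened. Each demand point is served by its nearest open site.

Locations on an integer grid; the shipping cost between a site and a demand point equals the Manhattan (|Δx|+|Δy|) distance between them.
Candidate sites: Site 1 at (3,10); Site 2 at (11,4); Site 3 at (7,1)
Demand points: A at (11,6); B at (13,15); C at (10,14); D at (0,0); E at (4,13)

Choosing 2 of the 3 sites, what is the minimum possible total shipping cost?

43

Open {Site 1, Site 2}.
  A→Site 2 2, B→Site 2 13, C→Site 1 11, D→Site 1 13, E→Site 1 4  ⇒ total 43.
Compare {Site 1, Site 3}: total 47.
Compare {Site 2, Site 3}: total 49.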